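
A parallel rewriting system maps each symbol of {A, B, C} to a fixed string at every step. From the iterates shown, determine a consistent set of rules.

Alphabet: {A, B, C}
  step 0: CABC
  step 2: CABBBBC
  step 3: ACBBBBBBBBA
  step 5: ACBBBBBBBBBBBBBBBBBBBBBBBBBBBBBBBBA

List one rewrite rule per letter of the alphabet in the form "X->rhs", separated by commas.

A->C, B->BB, C->A

  step 2 ⇒ step 3: CABBBBC ⇒ A·C·BB·BB·BB·BB·A
    A ↦ C
    B ↦ BB
    C ↦ A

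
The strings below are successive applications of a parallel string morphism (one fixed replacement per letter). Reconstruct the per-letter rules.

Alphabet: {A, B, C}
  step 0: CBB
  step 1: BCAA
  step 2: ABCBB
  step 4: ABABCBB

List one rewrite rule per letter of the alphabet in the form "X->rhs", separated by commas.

A->B, B->A, C->BC

  step 1 ⇒ step 2: BCAA ⇒ A·BC·B·B
    A ↦ B
    B ↦ A
    C ↦ BC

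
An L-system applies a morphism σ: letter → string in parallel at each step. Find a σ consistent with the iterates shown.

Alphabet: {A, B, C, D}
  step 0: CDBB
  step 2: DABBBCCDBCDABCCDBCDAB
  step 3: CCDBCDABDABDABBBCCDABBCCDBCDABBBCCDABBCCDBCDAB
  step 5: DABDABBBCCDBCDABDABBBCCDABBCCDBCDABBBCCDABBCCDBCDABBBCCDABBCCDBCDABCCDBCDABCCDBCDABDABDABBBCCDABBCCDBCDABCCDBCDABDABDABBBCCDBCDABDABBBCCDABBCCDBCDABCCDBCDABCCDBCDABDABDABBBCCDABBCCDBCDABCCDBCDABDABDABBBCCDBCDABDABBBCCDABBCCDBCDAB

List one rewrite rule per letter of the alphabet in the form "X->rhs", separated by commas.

  step 2 ⇒ step 3: DABBBCCDBCDABCCDBCDAB ⇒ CC·DBC·DAB·DAB·DAB·B·B·CC·DAB·B·CC·DBC·DAB·B·B·CC·DAB·B·CC·DBC·DAB
    A ↦ DBC
    B ↦ DAB
    C ↦ B
    D ↦ CC

A->DBC, B->DAB, C->B, D->CC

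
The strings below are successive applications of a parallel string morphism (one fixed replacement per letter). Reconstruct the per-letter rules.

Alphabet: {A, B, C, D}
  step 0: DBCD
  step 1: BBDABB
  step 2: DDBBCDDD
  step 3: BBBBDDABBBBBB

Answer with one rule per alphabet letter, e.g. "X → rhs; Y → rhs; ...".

  step 2 ⇒ step 3: DDBBCDDD ⇒ BB·BB·D·D·A·BB·BB·BB
    B ↦ D
    C ↦ A
    D ↦ BB
  step 1 ⇒ step 2: BBDABB ⇒ D·D·BB·CD·D·D
    A ↦ CD

A->CD, B->D, C->A, D->BB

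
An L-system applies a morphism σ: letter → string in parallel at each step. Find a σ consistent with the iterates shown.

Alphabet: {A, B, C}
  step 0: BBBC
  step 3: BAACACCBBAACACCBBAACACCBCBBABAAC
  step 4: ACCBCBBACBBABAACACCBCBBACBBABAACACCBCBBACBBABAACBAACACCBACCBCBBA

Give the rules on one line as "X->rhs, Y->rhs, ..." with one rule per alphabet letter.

  step 3 ⇒ step 4: BAACACCBBAACACCBBAACACCBCBBABAAC ⇒ AC·CB·CB·BA·CB·BA·BA·AC·AC·CB·CB·BA·CB·BA·BA·AC·AC·CB·CB·BA·CB·BA·BA·AC·BA·AC·AC·CB·AC·CB·CB·BA
    A ↦ CB
    B ↦ AC
    C ↦ BA

A->CB, B->AC, C->BA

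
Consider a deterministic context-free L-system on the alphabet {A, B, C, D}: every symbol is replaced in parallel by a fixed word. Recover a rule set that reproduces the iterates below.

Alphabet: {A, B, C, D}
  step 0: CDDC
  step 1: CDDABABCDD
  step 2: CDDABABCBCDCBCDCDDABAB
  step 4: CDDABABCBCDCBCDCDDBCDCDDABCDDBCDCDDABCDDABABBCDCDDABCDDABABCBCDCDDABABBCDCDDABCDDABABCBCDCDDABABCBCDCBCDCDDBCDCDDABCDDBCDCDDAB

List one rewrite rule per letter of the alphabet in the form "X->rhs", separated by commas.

A->C, B->BCD, C->CDD, D->AB

  step 1 ⇒ step 2: CDDABABCDD ⇒ CDD·AB·AB·C·BCD·C·BCD·CDD·AB·AB
    A ↦ C
    B ↦ BCD
    C ↦ CDD
    D ↦ AB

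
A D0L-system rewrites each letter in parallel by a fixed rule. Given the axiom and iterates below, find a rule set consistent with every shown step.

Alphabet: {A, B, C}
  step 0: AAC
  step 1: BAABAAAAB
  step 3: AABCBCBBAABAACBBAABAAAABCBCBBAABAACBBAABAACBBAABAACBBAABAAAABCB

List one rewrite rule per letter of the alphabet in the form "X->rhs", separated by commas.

  step 0 ⇒ step 1: AAC ⇒ BAA·BAA·AAB
    A ↦ BAA
    C ↦ AAB
    B ↦ CB  (constrained at step 1)

A->BAA, B->CB, C->AAB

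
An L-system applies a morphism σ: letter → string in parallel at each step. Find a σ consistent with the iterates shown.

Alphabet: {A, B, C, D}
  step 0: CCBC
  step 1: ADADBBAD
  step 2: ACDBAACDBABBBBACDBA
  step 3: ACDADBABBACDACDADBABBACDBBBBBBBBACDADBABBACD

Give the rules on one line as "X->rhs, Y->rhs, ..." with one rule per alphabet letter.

  step 2 ⇒ step 3: ACDBAACDBABBBBACDBA ⇒ ACD·AD·BA·BB·ACD·ACD·AD·BA·BB·ACD·BB·BB·BB·BB·ACD·AD·BA·BB·ACD
    A ↦ ACD
    B ↦ BB
    C ↦ AD
    D ↦ BA

A->ACD, B->BB, C->AD, D->BA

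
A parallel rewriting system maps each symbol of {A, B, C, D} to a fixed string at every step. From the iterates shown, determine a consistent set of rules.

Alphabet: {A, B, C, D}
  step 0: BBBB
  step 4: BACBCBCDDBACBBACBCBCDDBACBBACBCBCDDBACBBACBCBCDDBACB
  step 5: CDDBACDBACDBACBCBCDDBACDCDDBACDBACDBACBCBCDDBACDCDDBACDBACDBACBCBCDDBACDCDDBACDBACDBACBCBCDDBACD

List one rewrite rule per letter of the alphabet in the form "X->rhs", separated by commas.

A->D, B->CD, C->BA, D->CB

  step 4 ⇒ step 5: BACBCBCDDBACBBACBCBCDDBACBBACBCBCDDBACBBACBCBCDDBACB ⇒ CD·D·BA·CD·BA·CD·BA·CB·CB·CD·D·BA·CD·CD·D·BA·CD·BA·CD·BA·CB·CB·CD·D·BA·CD·CD·D·BA·CD·BA·CD·BA·CB·CB·CD·D·BA·CD·CD·D·BA·CD·BA·CD·BA·CB·CB·CD·D·BA·CD
    A ↦ D
    B ↦ CD
    C ↦ BA
    D ↦ CB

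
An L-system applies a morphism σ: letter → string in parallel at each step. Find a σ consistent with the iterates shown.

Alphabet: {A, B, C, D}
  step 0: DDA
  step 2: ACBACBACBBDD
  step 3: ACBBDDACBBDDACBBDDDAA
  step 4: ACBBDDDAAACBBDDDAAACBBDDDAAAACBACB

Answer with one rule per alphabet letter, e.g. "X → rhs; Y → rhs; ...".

  step 3 ⇒ step 4: ACBBDDACBBDDACBBDDDAA ⇒ ACB·BD·D·D·A·A·ACB·BD·D·D·A·A·ACB·BD·D·D·A·A·A·ACB·ACB
    A ↦ ACB
    B ↦ D
    C ↦ BD
    D ↦ A

A->ACB, B->D, C->BD, D->A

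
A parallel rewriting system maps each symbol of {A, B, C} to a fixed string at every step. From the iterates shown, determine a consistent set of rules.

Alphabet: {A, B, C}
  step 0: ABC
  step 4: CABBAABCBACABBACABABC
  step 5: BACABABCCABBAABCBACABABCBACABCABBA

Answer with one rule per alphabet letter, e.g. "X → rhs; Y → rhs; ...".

  step 4 ⇒ step 5: CABBAABCBACABBACABABC ⇒ BA·C·AB·AB·C·C·AB·BA·AB·C·BA·C·AB·AB·C·BA·C·AB·C·AB·BA
    A ↦ C
    B ↦ AB
    C ↦ BA

A->C, B->AB, C->BA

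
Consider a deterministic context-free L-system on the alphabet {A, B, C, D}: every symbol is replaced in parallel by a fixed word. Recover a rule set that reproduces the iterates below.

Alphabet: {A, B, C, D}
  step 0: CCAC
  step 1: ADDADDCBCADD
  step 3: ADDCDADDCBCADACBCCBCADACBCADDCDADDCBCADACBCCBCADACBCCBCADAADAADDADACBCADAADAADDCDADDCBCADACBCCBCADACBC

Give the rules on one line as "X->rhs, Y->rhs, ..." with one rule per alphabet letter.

A->CBC, B->CD, C->ADD, D->ADA

  step 0 ⇒ step 1: CCAC ⇒ ADD·ADD·CBC·ADD
    A ↦ CBC
    C ↦ ADD
    B ↦ CD  (constrained at step 1)
    D ↦ ADA  (constrained at step 1)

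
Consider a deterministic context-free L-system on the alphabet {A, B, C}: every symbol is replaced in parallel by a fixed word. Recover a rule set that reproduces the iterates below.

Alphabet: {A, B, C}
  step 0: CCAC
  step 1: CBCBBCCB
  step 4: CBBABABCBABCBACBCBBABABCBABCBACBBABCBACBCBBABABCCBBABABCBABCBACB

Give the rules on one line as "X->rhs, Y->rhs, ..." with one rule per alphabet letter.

  step 0 ⇒ step 1: CCAC ⇒ CB·CB·BC·CB
    A ↦ BC
    C ↦ CB
    B ↦ BA  (constrained at step 1)

A->BC, B->BA, C->CB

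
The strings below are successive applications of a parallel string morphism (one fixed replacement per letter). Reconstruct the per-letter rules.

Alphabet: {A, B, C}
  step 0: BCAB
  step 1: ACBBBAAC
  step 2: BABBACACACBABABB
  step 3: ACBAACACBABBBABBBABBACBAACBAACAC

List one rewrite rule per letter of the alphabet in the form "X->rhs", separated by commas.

  step 2 ⇒ step 3: BABBACACACBABABB ⇒ AC·BA·AC·AC·BA·BB·BA·BB·BA·BB·AC·BA·AC·BA·AC·AC
    A ↦ BA
    B ↦ AC
    C ↦ BB

A->BA, B->AC, C->BB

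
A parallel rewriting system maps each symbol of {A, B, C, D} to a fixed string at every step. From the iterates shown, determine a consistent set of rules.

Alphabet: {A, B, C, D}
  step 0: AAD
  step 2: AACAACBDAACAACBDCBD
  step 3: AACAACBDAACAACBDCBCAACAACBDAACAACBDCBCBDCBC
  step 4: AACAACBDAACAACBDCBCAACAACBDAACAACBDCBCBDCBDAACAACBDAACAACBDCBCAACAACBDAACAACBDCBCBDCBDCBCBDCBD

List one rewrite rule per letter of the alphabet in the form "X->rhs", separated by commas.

  step 3 ⇒ step 4: AACAACBDAACAACBDCBCAACAACBDAACAACBDCBCBDCBC ⇒ AAC·AAC·BD·AAC·AAC·BD·C·BC·AAC·AAC·BD·AAC·AAC·BD·C·BC·BD·C·BD·AAC·AAC·BD·AAC·AAC·BD·C·BC·AAC·AAC·BD·AAC·AAC·BD·C·BC·BD·C·BD·C·BC·BD·C·BD
    A ↦ AAC
    B ↦ C
    C ↦ BD
    D ↦ BC

A->AAC, B->C, C->BD, D->BC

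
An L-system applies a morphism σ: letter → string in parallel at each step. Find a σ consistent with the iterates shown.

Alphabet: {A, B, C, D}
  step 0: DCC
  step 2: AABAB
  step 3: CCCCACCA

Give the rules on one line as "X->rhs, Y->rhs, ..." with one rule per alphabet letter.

  step 2 ⇒ step 3: AABAB ⇒ CC·CC·A·CC·A
    A ↦ CC
    B ↦ A
    C ↦ BD  (constrained at step 0)
    D ↦ B  (constrained at step 0)

A->CC, B->A, C->BD, D->B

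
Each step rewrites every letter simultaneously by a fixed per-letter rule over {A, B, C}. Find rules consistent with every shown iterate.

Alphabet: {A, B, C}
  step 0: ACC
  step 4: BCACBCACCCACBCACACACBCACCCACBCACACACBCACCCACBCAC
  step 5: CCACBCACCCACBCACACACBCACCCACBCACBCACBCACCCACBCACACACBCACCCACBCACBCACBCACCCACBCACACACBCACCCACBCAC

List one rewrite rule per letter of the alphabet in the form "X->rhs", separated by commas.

  step 4 ⇒ step 5: BCACBCACCCACBCACACACBCACCCACBCACACACBCACCCACBCAC ⇒ CC·AC·BC·AC·CC·AC·BC·AC·AC·AC·BC·AC·CC·AC·BC·AC·BC·AC·BC·AC·CC·AC·BC·AC·AC·AC·BC·AC·CC·AC·BC·AC·BC·AC·BC·AC·CC·AC·BC·AC·AC·AC·BC·AC·CC·AC·BC·AC
    A ↦ BC
    B ↦ CC
    C ↦ AC

A->BC, B->CC, C->AC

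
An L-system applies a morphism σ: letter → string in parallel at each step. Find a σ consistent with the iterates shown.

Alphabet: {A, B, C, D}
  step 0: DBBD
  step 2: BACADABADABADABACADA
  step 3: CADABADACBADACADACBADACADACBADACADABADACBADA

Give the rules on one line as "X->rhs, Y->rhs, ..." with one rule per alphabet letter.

  step 2 ⇒ step 3: BACADABADABADABACADA ⇒ CA·DA·BA·DA·CBA·DA·CA·DA·CBA·DA·CA·DA·CBA·DA·CA·DA·BA·DA·CBA·DA
    A ↦ DA
    B ↦ CA
    C ↦ BA
    D ↦ CBA

A->DA, B->CA, C->BA, D->CBA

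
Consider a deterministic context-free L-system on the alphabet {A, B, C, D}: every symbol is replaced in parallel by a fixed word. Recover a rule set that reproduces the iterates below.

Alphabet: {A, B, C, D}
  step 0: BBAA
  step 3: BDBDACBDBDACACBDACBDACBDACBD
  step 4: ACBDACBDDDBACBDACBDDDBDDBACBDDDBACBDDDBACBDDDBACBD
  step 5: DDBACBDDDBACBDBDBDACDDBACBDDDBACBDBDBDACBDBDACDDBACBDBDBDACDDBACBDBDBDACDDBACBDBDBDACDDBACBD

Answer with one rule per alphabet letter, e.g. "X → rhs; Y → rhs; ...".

  step 4 ⇒ step 5: ACBDACBDDDBACBDACBDDDBDDBACBDDDBACBDDDBACBDDDBACBD ⇒ DD·B·AC·BD·DD·B·AC·BD·BD·BD·AC·DD·B·AC·BD·DD·B·AC·BD·BD·BD·AC·BD·BD·AC·DD·B·AC·BD·BD·BD·AC·DD·B·AC·BD·BD·BD·AC·DD·B·AC·BD·BD·BD·AC·DD·B·AC·BD
    A ↦ DD
    B ↦ AC
    C ↦ B
    D ↦ BD

A->DD, B->AC, C->B, D->BD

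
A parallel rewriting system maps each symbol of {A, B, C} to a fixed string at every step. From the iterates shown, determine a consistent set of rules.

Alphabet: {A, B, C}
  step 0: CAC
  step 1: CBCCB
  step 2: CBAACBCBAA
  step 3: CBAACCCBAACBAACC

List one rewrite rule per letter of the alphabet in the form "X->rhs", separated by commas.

  step 2 ⇒ step 3: CBAACBCBAA ⇒ CB·AA·C·C·CB·AA·CB·AA·C·C
    A ↦ C
    B ↦ AA
    C ↦ CB

A->C, B->AA, C->CB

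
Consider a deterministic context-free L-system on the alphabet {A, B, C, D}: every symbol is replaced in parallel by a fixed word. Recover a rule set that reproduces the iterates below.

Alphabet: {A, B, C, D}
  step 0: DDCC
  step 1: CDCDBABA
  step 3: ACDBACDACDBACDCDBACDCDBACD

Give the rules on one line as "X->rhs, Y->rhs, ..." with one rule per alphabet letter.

A->CD, B->A, C->BA, D->CD

  step 0 ⇒ step 1: DDCC ⇒ CD·CD·BA·BA
    C ↦ BA
    D ↦ CD
    A ↦ CD  (constrained at step 1)
    B ↦ A  (constrained at step 1)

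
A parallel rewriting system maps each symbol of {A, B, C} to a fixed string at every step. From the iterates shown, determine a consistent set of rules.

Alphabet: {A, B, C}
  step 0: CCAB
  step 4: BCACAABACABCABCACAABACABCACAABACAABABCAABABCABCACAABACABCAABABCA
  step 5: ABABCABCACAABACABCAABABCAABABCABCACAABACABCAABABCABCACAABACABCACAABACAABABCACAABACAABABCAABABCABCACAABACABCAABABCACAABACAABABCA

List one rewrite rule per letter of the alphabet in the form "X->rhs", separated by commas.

A->CA, B->ABA, C->B

  step 4 ⇒ step 5: BCACAABACABCABCACAABACABCACAABACAABABCAABABCABCACAABACABCAABABCA ⇒ ABA·B·CA·B·CA·CA·ABA·CA·B·CA·ABA·B·CA·ABA·B·CA·B·CA·CA·ABA·CA·B·CA·ABA·B·CA·B·CA·CA·ABA·CA·B·CA·CA·ABA·CA·ABA·B·CA·CA·ABA·CA·ABA·B·CA·ABA·B·CA·B·CA·CA·ABA·CA·B·CA·ABA·B·CA·CA·ABA·CA·ABA·B·CA
    A ↦ CA
    B ↦ ABA
    C ↦ B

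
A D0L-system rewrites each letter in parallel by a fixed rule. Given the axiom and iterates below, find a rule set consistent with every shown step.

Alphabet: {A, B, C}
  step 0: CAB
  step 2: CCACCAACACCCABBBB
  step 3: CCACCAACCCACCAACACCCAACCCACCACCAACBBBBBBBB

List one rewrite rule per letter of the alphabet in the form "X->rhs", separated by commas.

  step 2 ⇒ step 3: CCACCAACACCCABBBB ⇒ CCA·CCA·AC·CCA·CCA·AC·AC·CCA·AC·CCA·CCA·CCA·AC·BB·BB·BB·BB
    A ↦ AC
    B ↦ BB
    C ↦ CCA

A->AC, B->BB, C->CCA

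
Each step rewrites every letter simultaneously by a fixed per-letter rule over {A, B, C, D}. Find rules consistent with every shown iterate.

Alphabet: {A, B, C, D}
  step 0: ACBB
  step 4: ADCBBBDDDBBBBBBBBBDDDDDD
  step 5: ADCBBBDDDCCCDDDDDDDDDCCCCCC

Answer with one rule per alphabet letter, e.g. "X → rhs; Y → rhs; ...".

A->AD, B->D, C->BBB, D->C

  step 4 ⇒ step 5: ADCBBBDDDBBBBBBBBBDDDDDD ⇒ AD·C·BBB·D·D·D·C·C·C·D·D·D·D·D·D·D·D·D·C·C·C·C·C·C
    A ↦ AD
    B ↦ D
    C ↦ BBB
    D ↦ C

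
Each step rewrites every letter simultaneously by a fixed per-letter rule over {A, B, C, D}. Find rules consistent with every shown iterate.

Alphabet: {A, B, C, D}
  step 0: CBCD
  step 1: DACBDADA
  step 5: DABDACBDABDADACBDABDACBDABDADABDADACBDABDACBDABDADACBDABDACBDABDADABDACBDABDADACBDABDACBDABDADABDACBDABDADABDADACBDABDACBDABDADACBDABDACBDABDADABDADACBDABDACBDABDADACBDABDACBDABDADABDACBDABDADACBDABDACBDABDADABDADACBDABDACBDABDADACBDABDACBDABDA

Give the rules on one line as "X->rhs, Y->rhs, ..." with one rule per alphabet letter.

A->BDA, B->CB, C->DA, D->DA

  step 0 ⇒ step 1: CBCD ⇒ DA·CB·DA·DA
    B ↦ CB
    C ↦ DA
    D ↦ DA
    A ↦ BDA  (constrained at step 1)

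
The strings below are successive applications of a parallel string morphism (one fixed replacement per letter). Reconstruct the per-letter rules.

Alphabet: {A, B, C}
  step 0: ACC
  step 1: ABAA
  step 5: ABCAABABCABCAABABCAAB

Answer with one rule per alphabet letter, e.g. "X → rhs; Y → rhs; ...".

A->AB, B->C, C->A

  step 0 ⇒ step 1: ACC ⇒ AB·A·A
    A ↦ AB
    C ↦ A
    B ↦ C  (constrained at step 1)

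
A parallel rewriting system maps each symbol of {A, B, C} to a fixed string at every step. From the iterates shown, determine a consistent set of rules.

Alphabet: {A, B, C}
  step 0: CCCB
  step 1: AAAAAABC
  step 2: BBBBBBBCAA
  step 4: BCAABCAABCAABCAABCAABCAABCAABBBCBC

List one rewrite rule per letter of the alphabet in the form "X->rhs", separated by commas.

A->B, B->BC, C->AA

  step 1 ⇒ step 2: AAAAAABC ⇒ B·B·B·B·B·B·BC·AA
    A ↦ B
    B ↦ BC
    C ↦ AA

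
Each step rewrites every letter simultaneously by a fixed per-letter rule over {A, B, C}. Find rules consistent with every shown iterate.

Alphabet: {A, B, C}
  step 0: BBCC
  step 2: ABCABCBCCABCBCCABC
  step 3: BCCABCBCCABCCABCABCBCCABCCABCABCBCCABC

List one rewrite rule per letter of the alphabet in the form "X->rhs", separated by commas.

A->BC, B->C, C->ABC

  step 2 ⇒ step 3: ABCABCBCCABCBCCABC ⇒ BC·C·ABC·BC·C·ABC·C·ABC·ABC·BC·C·ABC·C·ABC·ABC·BC·C·ABC
    A ↦ BC
    B ↦ C
    C ↦ ABC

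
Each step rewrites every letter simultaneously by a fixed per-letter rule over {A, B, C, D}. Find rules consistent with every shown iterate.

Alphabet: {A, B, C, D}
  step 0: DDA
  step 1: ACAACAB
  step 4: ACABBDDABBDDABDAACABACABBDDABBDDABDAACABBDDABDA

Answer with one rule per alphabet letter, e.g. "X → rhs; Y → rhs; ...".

  step 0 ⇒ step 1: DDA ⇒ ACA·ACA·B
    A ↦ B
    D ↦ ACA
    B ↦ DA  (constrained at step 1)
    C ↦ DDA  (constrained at step 1)

A->B, B->DA, C->DDA, D->ACA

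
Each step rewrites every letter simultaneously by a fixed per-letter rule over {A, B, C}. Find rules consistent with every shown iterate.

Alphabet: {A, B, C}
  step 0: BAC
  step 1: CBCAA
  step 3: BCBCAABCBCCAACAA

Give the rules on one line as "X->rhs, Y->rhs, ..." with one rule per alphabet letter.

  step 0 ⇒ step 1: BAC ⇒ C·BC·AA
    A ↦ BC
    B ↦ C
    C ↦ AA

A->BC, B->C, C->AA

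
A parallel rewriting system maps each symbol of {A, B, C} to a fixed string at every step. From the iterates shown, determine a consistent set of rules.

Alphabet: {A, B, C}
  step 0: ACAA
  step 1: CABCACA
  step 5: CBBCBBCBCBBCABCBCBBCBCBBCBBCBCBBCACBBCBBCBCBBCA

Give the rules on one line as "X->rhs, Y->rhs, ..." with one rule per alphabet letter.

  step 0 ⇒ step 1: ACAA ⇒ CA·B·CA·CA
    A ↦ CA
    C ↦ B
    B ↦ CB  (constrained at step 1)

A->CA, B->CB, C->B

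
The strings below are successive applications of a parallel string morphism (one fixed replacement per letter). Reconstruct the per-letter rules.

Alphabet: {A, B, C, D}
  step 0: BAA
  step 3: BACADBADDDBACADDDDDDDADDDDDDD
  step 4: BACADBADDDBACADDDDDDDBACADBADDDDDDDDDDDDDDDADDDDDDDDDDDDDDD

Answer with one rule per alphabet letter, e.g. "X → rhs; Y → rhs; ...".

A->AD, B->BAC, C->B, D->DD

  step 3 ⇒ step 4: BACADBADDDBACADDDDDDDADDDDDDD ⇒ BAC·AD·B·AD·DD·BAC·AD·DD·DD·DD·BAC·AD·B·AD·DD·DD·DD·DD·DD·DD·DD·AD·DD·DD·DD·DD·DD·DD·DD
    A ↦ AD
    B ↦ BAC
    C ↦ B
    D ↦ DD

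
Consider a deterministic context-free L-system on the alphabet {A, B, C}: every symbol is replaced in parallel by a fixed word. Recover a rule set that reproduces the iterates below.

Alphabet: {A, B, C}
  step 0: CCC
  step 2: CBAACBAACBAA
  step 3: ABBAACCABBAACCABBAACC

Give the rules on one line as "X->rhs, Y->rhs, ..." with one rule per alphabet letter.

A->C, B->BAA, C->AB

  step 2 ⇒ step 3: CBAACBAACBAA ⇒ AB·BAA·C·C·AB·BAA·C·C·AB·BAA·C·C
    A ↦ C
    B ↦ BAA
    C ↦ AB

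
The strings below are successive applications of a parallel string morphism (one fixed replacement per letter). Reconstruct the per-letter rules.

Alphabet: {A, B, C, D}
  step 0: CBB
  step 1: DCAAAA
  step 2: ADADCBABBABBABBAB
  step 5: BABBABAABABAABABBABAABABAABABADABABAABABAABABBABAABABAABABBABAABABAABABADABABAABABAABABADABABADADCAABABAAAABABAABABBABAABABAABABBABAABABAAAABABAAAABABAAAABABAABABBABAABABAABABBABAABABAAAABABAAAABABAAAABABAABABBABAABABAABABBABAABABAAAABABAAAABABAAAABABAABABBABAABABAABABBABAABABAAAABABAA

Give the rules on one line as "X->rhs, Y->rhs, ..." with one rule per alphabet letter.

  step 1 ⇒ step 2: DCAAAA ⇒ ADA·DC·BAB·BAB·BAB·BAB
    A ↦ BAB
    C ↦ DC
    D ↦ ADA
  step 0 ⇒ step 1: CBB ⇒ DC·AA·AA
    B ↦ AA

A->BAB, B->AA, C->DC, D->ADA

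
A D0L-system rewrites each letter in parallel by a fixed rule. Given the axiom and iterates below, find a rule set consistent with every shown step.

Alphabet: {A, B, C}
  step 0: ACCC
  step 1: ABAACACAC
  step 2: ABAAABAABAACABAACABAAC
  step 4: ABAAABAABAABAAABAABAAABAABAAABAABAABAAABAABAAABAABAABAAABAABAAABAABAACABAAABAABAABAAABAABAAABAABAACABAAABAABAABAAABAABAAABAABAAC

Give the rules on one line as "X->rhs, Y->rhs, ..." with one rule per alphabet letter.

  step 1 ⇒ step 2: ABAACACAC ⇒ ABA·A·ABA·ABA·AC·ABA·AC·ABA·AC
    A ↦ ABA
    B ↦ A
    C ↦ AC

A->ABA, B->A, C->AC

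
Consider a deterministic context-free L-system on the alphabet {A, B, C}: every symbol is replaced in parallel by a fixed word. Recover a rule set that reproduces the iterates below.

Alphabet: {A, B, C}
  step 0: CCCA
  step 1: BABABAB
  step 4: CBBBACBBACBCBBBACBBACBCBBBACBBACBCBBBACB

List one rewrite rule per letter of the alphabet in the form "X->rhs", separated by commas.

A->B, B->CB, C->BA

  step 0 ⇒ step 1: CCCA ⇒ BA·BA·BA·B
    A ↦ B
    C ↦ BA
    B ↦ CB  (constrained at step 1)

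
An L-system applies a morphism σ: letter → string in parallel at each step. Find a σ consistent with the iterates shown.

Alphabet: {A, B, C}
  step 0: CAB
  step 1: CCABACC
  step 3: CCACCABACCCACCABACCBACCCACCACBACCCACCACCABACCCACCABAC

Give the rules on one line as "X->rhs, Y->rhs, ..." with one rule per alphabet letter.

  step 0 ⇒ step 1: CAB ⇒ CCA·BAC·C
    A ↦ BAC
    B ↦ C
    C ↦ CCA

A->BAC, B->C, C->CCA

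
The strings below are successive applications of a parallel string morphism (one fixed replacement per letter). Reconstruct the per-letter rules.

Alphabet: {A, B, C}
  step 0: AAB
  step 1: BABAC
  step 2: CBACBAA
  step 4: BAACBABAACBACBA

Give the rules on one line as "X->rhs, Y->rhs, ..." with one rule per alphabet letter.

A->BA, B->C, C->A

  step 1 ⇒ step 2: BABAC ⇒ C·BA·C·BA·A
    A ↦ BA
    B ↦ C
    C ↦ A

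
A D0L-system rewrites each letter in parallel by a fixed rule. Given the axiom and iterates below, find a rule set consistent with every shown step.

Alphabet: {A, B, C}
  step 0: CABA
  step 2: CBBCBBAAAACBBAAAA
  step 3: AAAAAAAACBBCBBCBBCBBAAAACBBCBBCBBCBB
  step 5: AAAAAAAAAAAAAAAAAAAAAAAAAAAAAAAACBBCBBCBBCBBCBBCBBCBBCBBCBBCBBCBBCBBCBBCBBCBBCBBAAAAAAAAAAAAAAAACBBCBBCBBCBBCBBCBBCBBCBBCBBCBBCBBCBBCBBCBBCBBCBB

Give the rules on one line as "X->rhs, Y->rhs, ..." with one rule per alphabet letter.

  step 2 ⇒ step 3: CBBCBBAAAACBBAAAA ⇒ AA·A·A·AA·A·A·CBB·CBB·CBB·CBB·AA·A·A·CBB·CBB·CBB·CBB
    A ↦ CBB
    B ↦ A
    C ↦ AA

A->CBB, B->A, C->AA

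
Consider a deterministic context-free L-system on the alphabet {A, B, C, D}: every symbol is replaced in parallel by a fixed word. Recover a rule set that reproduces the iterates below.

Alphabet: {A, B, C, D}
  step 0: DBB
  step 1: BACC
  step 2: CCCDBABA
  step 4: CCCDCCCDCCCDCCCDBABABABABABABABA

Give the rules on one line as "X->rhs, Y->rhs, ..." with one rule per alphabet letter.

  step 1 ⇒ step 2: BACC ⇒ C·CCD·BA·BA
    A ↦ CCD
    B ↦ C
    C ↦ BA
  step 0 ⇒ step 1: DBB ⇒ BA·C·C
    D ↦ BA

A->CCD, B->C, C->BA, D->BA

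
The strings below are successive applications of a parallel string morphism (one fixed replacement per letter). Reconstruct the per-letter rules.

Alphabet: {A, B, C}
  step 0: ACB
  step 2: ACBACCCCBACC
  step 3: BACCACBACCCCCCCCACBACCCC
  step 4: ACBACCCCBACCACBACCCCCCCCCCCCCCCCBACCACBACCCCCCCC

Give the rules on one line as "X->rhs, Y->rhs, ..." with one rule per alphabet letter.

A->BA, B->AC, C->CC

  step 3 ⇒ step 4: BACCACBACCCCCCCCACBACCCC ⇒ AC·BA·CC·CC·BA·CC·AC·BA·CC·CC·CC·CC·CC·CC·CC·CC·BA·CC·AC·BA·CC·CC·CC·CC
    A ↦ BA
    B ↦ AC
    C ↦ CC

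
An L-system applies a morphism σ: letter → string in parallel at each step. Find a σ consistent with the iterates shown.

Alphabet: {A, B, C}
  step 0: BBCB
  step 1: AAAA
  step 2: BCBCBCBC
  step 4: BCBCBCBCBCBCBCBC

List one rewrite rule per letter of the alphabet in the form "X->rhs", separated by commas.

  step 1 ⇒ step 2: AAAA ⇒ BC·BC·BC·BC
    A ↦ BC
  step 0 ⇒ step 1: BBCB ⇒ A·A·A·A
    B ↦ A
  step 0 ⇒ step 1: BBCB ⇒ A·A·A·A
    C ↦ A

A->BC, B->A, C->A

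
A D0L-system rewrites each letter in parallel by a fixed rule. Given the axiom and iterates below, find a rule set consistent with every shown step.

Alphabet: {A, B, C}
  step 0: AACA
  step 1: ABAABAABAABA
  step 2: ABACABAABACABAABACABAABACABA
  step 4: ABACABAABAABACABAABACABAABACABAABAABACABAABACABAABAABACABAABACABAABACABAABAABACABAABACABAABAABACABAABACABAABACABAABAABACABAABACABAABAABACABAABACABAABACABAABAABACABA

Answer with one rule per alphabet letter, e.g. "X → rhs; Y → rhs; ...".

A->ABA, B->C, C->ABA

  step 1 ⇒ step 2: ABAABAABAABA ⇒ ABA·C·ABA·ABA·C·ABA·ABA·C·ABA·ABA·C·ABA
    A ↦ ABA
    B ↦ C
  step 0 ⇒ step 1: AACA ⇒ ABA·ABA·ABA·ABA
    C ↦ ABA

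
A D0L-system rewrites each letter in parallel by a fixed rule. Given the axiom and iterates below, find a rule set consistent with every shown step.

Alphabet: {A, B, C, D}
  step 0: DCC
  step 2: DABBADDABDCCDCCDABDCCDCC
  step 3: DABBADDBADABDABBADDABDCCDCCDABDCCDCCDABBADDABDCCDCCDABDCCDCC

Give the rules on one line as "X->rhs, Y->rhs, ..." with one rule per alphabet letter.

A->BA, B->D, C->DCC, D->DAB

  step 2 ⇒ step 3: DABBADDABDCCDCCDABDCCDCC ⇒ DAB·BA·D·D·BA·DAB·DAB·BA·D·DAB·DCC·DCC·DAB·DCC·DCC·DAB·BA·D·DAB·DCC·DCC·DAB·DCC·DCC
    A ↦ BA
    B ↦ D
    C ↦ DCC
    D ↦ DAB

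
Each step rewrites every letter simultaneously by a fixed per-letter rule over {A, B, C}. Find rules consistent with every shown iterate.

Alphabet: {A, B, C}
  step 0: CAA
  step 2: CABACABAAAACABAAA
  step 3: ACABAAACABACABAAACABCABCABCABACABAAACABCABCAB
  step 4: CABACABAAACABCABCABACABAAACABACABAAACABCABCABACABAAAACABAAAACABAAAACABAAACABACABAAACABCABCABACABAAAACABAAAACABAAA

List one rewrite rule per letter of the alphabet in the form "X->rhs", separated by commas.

  step 3 ⇒ step 4: ACABAAACABACABAAACABCABCABCABACABAAACABCABCAB ⇒ CAB·A·CAB·AAA·CAB·CAB·CAB·A·CAB·AAA·CAB·A·CAB·AAA·CAB·CAB·CAB·A·CAB·AAA·A·CAB·AAA·A·CAB·AAA·A·CAB·AAA·CAB·A·CAB·AAA·CAB·CAB·CAB·A·CAB·AAA·A·CAB·AAA·A·CAB·AAA
    A ↦ CAB
    B ↦ AAA
    C ↦ A

A->CAB, B->AAA, C->A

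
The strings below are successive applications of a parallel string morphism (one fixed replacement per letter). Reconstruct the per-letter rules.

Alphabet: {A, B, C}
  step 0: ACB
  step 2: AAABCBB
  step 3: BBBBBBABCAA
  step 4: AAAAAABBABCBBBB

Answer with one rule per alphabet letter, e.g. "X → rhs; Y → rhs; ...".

A->BB, B->A, C->BC

  step 3 ⇒ step 4: BBBBBBABCAA ⇒ A·A·A·A·A·A·BB·A·BC·BB·BB
    A ↦ BB
    B ↦ A
    C ↦ BC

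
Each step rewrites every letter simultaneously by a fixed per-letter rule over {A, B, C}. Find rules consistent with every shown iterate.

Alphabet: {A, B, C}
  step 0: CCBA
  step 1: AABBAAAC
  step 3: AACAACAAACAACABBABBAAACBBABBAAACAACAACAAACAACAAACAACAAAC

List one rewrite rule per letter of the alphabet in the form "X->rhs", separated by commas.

A->AAC, B->BBA, C->A

  step 0 ⇒ step 1: CCBA ⇒ A·A·BBA·AAC
    A ↦ AAC
    B ↦ BBA
    C ↦ A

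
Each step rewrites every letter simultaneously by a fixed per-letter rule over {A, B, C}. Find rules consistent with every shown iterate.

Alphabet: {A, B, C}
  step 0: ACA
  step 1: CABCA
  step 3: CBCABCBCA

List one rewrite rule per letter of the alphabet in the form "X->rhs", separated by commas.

  step 0 ⇒ step 1: ACA ⇒ CA·B·CA
    A ↦ CA
    C ↦ B
    B ↦ C  (constrained at step 1)

A->CA, B->C, C->B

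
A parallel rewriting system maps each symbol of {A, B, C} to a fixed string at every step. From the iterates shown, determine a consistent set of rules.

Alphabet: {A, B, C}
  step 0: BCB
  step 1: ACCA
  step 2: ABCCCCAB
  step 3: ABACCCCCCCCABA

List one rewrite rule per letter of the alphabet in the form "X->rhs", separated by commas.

  step 2 ⇒ step 3: ABCCCCAB ⇒ AB·A·CC·CC·CC·CC·AB·A
    A ↦ AB
    B ↦ A
    C ↦ CC

A->AB, B->A, C->CC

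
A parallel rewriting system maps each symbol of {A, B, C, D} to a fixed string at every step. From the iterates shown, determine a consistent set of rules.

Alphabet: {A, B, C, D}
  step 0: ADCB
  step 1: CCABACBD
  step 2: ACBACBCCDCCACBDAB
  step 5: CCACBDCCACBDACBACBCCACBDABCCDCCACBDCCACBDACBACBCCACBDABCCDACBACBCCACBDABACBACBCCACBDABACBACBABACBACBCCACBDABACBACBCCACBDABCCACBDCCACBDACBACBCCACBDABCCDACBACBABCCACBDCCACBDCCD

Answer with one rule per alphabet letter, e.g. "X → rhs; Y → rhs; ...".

  step 1 ⇒ step 2: CCABACBD ⇒ ACB·ACB·CC·D·CC·ACB·D·AB
    A ↦ CC
    B ↦ D
    C ↦ ACB
    D ↦ AB

A->CC, B->D, C->ACB, D->AB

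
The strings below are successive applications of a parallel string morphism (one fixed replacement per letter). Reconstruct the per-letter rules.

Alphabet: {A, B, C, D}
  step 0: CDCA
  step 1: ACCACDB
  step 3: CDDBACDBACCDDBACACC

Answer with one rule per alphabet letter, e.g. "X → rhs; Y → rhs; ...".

A->DB, B->D, C->AC, D->C

  step 0 ⇒ step 1: CDCA ⇒ AC·C·AC·DB
    A ↦ DB
    C ↦ AC
    D ↦ C
    B ↦ D  (constrained at step 1)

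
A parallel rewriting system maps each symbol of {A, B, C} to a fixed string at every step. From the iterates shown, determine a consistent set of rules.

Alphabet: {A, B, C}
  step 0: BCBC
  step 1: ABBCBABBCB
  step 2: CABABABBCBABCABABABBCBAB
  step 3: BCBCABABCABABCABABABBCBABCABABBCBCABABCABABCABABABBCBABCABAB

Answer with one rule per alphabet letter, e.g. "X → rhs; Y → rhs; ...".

  step 2 ⇒ step 3: CABABABBCBABCABABABBCBAB ⇒ BCB·CAB·AB·CAB·AB·CAB·AB·AB·BCB·AB·CAB·AB·BCB·CAB·AB·CAB·AB·CAB·AB·AB·BCB·AB·CAB·AB
    A ↦ CAB
    B ↦ AB
    C ↦ BCB

A->CAB, B->AB, C->BCB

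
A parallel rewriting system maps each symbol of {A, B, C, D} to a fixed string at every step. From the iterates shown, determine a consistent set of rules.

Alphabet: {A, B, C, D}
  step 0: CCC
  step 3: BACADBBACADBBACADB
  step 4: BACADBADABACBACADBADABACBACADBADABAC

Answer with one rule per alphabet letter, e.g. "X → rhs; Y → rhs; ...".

A->AD, B->BAC, C->B, D->A

  step 3 ⇒ step 4: BACADBBACADBBACADB ⇒ BAC·AD·B·AD·A·BAC·BAC·AD·B·AD·A·BAC·BAC·AD·B·AD·A·BAC
    A ↦ AD
    B ↦ BAC
    C ↦ B
    D ↦ A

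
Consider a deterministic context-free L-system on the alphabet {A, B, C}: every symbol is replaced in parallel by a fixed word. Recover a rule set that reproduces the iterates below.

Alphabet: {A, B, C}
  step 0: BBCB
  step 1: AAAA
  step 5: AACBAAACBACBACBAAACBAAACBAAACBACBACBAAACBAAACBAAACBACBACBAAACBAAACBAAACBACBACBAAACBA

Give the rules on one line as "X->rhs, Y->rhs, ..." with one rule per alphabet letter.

  step 0 ⇒ step 1: BBCB ⇒ A·A·A·A
    B ↦ A
    C ↦ A
    A ↦ CBA  (constrained at step 1)

A->CBA, B->A, C->A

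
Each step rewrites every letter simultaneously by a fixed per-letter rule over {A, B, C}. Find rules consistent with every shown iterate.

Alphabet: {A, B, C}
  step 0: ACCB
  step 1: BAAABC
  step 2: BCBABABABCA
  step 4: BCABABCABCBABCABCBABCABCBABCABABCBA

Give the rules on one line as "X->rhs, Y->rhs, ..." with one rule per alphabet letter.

  step 1 ⇒ step 2: BAAABC ⇒ BC·BA·BA·BA·BC·A
    A ↦ BA
    B ↦ BC
    C ↦ A

A->BA, B->BC, C->A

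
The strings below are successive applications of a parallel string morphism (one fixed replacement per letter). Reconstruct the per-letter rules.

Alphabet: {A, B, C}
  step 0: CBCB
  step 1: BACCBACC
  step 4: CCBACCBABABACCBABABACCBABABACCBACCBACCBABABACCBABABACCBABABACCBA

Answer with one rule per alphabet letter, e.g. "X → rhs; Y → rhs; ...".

  step 0 ⇒ step 1: CBCB ⇒ BA·CC·BA·CC
    B ↦ CC
    C ↦ BA
    A ↦ BA  (constrained at step 1)

A->BA, B->CC, C->BA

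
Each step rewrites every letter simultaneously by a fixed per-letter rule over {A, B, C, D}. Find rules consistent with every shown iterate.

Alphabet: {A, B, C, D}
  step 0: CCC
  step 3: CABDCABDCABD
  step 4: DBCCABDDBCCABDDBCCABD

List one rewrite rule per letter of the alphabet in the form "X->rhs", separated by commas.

  step 3 ⇒ step 4: CABDCABDCABD ⇒ D·BC·CA·BD·D·BC·CA·BD·D·BC·CA·BD
    A ↦ BC
    B ↦ CA
    C ↦ D
    D ↦ BD

A->BC, B->CA, C->D, D->BD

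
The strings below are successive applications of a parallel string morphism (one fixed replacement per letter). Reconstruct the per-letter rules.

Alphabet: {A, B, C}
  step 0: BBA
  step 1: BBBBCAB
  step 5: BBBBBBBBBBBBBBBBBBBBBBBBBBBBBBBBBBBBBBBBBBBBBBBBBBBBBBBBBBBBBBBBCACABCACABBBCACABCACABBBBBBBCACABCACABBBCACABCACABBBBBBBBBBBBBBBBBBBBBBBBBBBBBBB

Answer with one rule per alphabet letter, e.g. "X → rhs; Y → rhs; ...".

  step 0 ⇒ step 1: BBA ⇒ BB·BB·CAB
    A ↦ CAB
    B ↦ BB
    C ↦ CA  (constrained at step 1)

A->CAB, B->BB, C->CA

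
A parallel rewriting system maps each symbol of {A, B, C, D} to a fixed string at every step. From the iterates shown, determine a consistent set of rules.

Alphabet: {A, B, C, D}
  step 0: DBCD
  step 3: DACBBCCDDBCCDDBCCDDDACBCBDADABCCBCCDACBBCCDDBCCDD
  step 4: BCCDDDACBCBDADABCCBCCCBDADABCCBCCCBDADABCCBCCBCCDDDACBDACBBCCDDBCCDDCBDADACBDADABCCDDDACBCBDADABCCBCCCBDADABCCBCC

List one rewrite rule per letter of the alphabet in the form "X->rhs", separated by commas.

  step 3 ⇒ step 4: DACBBCCDDBCCDDBCCDDDACBCBDADABCCBCCDACBBCCDDBCCDD ⇒ BCC·DD·DA·CB·CB·DA·DA·BCC·BCC·CB·DA·DA·BCC·BCC·CB·DA·DA·BCC·BCC·BCC·DD·DA·CB·DA·CB·BCC·DD·BCC·DD·CB·DA·DA·CB·DA·DA·BCC·DD·DA·CB·CB·DA·DA·BCC·BCC·CB·DA·DA·BCC·BCC
    A ↦ DD
    B ↦ CB
    C ↦ DA
    D ↦ BCC

A->DD, B->CB, C->DA, D->BCC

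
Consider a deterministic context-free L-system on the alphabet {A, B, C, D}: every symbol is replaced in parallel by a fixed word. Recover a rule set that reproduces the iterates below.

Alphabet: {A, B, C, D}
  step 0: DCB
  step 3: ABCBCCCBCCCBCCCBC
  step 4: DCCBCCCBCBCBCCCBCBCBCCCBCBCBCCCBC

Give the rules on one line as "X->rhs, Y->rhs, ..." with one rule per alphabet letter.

  step 3 ⇒ step 4: ABCBCCCBCCCBCCCBC ⇒ D·CC·BC·CC·BC·BC·BC·CC·BC·BC·BC·CC·BC·BC·BC·CC·BC
    A ↦ D
    B ↦ CC
    C ↦ BC
    D ↦ A  (constrained at step 0)

A->D, B->CC, C->BC, D->A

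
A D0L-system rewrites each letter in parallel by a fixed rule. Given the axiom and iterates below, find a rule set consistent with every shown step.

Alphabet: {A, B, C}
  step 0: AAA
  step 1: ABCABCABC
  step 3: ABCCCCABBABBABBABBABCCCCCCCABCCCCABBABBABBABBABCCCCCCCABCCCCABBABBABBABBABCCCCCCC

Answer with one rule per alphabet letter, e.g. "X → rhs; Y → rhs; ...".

  step 0 ⇒ step 1: AAA ⇒ ABC·ABC·ABC
    A ↦ ABC
    B ↦ CCC  (constrained at step 1)
    C ↦ ABB  (constrained at step 1)

A->ABC, B->CCC, C->ABB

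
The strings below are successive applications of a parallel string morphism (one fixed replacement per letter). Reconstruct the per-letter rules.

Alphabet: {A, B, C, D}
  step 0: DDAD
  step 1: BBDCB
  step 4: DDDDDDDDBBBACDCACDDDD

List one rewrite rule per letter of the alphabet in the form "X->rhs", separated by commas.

A->DC, B->DD, C->AC, D->B

  step 0 ⇒ step 1: DDAD ⇒ B·B·DC·B
    A ↦ DC
    D ↦ B
    B ↦ DD  (constrained at step 1)
    C ↦ AC  (constrained at step 1)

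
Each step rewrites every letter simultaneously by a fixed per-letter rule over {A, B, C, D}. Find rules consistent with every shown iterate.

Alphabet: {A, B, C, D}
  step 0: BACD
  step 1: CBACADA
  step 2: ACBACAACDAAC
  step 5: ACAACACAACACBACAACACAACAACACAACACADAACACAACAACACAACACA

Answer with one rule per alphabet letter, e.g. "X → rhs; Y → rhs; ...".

  step 1 ⇒ step 2: CBACADA ⇒ A·CB·AC·A·AC·DA·AC
    A ↦ AC
    B ↦ CB
    C ↦ A
    D ↦ DA

A->AC, B->CB, C->A, D->DA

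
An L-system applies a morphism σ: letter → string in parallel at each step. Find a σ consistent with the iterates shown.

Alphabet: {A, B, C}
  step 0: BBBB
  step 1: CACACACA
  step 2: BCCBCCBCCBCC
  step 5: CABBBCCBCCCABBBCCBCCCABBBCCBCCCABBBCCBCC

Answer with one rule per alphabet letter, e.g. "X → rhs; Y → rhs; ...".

A->CC, B->CA, C->B

  step 1 ⇒ step 2: CACACACA ⇒ B·CC·B·CC·B·CC·B·CC
    A ↦ CC
    C ↦ B
  step 0 ⇒ step 1: BBBB ⇒ CA·CA·CA·CA
    B ↦ CA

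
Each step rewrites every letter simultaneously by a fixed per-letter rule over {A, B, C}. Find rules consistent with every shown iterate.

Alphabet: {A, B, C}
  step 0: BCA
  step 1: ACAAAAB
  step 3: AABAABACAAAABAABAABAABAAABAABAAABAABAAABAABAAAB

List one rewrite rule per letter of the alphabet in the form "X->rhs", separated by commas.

A->AAB, B->A, C->CAA

  step 0 ⇒ step 1: BCA ⇒ A·CAA·AAB
    A ↦ AAB
    B ↦ A
    C ↦ CAA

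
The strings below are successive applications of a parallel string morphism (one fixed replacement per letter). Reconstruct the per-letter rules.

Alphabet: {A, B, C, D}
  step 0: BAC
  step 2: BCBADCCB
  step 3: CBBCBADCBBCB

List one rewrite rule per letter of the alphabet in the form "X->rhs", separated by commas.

A->AD, B->CB, C->B, D->C

  step 2 ⇒ step 3: BCBADCCB ⇒ CB·B·CB·AD·C·B·B·CB
    A ↦ AD
    B ↦ CB
    C ↦ B
    D ↦ C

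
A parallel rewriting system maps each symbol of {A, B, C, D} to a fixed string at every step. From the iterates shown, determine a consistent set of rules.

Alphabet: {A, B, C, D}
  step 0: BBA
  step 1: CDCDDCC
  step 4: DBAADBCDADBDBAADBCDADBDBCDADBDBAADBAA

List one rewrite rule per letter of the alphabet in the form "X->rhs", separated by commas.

  step 0 ⇒ step 1: BBA ⇒ CD·CD·DCC
    A ↦ DCC
    B ↦ CD
    C ↦ A  (constrained at step 1)
    D ↦ DB  (constrained at step 1)

A->DCC, B->CD, C->A, D->DB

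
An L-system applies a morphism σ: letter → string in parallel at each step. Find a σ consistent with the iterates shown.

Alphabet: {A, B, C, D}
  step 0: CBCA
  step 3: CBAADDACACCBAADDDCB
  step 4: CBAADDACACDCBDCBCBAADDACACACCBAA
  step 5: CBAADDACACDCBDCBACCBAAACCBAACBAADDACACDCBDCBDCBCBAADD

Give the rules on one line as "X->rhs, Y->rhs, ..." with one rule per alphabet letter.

A->D, B->AA, C->CB, D->AC

  step 4 ⇒ step 5: CBAADDACACDCBDCBCBAADDACACACCBAA ⇒ CB·AA·D·D·AC·AC·D·CB·D·CB·AC·CB·AA·AC·CB·AA·CB·AA·D·D·AC·AC·D·CB·D·CB·D·CB·CB·AA·D·D
    A ↦ D
    B ↦ AA
    C ↦ CB
    D ↦ AC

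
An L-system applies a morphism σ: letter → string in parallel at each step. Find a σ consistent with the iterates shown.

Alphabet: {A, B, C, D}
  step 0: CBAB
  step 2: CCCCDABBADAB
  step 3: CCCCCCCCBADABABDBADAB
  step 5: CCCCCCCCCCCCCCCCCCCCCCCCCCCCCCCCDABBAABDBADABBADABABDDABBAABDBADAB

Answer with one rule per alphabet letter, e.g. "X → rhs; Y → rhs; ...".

  step 2 ⇒ step 3: CCCCDABBADAB ⇒ CC·CC·CC·CC·BA·D·AB·AB·D·BA·D·AB
    A ↦ D
    B ↦ AB
    C ↦ CC
    D ↦ BA

A->D, B->AB, C->CC, D->BA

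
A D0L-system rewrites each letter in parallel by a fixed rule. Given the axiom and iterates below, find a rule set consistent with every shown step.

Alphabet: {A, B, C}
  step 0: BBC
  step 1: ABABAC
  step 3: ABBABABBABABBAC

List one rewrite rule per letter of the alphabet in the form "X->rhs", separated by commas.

  step 0 ⇒ step 1: BBC ⇒ AB·AB·AC
    B ↦ AB
    C ↦ AC
    A ↦ B  (constrained at step 1)

A->B, B->AB, C->AC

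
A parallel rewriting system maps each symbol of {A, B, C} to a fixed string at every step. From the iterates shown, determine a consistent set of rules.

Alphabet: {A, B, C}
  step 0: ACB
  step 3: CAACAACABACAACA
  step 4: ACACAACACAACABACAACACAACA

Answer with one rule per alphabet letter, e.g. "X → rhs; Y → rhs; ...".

A->CA, B->BA, C->A

  step 3 ⇒ step 4: CAACAACABACAACA ⇒ A·CA·CA·A·CA·CA·A·CA·BA·CA·A·CA·CA·A·CA
    A ↦ CA
    B ↦ BA
    C ↦ A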